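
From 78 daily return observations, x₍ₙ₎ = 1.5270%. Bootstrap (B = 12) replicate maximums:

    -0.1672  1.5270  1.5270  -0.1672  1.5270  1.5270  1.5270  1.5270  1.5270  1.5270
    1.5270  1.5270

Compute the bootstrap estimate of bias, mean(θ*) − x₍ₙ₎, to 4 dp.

bias = −0.2824

mean(θ*) = ((-0.1672) + 1.5270 + 1.5270 + (-0.1672) + 1.5270 + 1.5270 + 1.5270 + 1.5270 + 1.5270 + 1.5270 + 1.5270 + 1.5270) / 12 = 1.24463
bias = 1.24463 − 1.5270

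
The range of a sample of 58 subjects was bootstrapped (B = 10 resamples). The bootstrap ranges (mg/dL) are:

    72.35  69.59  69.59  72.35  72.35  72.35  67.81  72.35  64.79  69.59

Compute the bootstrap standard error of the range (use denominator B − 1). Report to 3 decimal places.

Bootstrap SE is the standard deviation of the 10 replicate ranges.
Mean of replicates: (72.35 + 69.59 + 69.59 + 72.35 + 72.35 + 72.35 + 67.81 + 72.35 + 64.79 + 69.59) / 10 = 703.1200 / 10 = 70.3120
Sum of squared deviations: (+2.0380)² + (−0.7220)² + (−0.7220)² + (+2.0380)² + (+2.0380)² + (+2.0380)² + (−2.5020)² + (+2.0380)² + (−5.5220)² + (−0.7220)² = 59.0836
Variance = 59.0836 / 9 = 6.5648
SE* = √6.5648

SE* = 2.562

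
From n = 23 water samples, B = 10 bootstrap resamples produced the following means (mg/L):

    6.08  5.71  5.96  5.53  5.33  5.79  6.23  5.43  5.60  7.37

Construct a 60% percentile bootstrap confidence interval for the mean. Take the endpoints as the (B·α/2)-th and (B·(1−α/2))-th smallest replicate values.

Sorted replicates: 5.33, 5.43, 5.53, 5.60, 5.71, 5.79, 5.96, 6.08, 6.23, 7.37
α = 0.40; lower rank = 10 × 0.200 = 2; upper rank = 10 × 0.800 = 8.
The 2nd smallest replicate is 5.43; the 8th is 6.08.

(5.43, 6.08)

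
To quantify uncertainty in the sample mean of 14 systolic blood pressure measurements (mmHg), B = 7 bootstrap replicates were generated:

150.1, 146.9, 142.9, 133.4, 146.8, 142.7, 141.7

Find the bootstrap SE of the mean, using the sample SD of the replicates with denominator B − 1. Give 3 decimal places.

Bootstrap SE is the standard deviation of the 7 replicate means.
Mean of replicates: (150.1 + 146.9 + 142.9 + 133.4 + 146.8 + 142.7 + 141.7) / 7 = 1004.5000 / 7 = 143.5000
Sum of squared deviations: (+6.6000)² + (+3.4000)² + (−0.6000)² + (−10.1000)² + (+3.3000)² + (−0.8000)² + (−1.8000)² = 172.2600
Variance = 172.2600 / 6 = 28.7100
SE* = √28.7100

SE* = 5.358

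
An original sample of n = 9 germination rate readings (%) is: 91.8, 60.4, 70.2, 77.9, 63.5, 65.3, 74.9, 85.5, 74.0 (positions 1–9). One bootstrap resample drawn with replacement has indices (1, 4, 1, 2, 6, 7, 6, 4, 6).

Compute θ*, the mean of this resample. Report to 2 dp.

Resample values: 91.8, 77.9, 91.8, 60.4, 65.3, 74.9, 65.3, 77.9, 65.3.
Mean = (91.8 + 77.9 + 91.8 + 60.4 + 65.3 + 74.9 + 65.3 + 77.9 + 65.3) / 9 = 670.60 / 9 = 74.51

θ* = 74.51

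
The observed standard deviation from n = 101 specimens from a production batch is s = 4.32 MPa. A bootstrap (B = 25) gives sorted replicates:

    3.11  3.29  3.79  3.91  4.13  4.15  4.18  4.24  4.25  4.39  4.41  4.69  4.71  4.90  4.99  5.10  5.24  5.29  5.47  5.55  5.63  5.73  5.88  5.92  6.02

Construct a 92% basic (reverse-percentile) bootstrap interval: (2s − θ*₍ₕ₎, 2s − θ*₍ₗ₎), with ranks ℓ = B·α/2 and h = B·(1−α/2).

(2.72, 5.53)

Percentile endpoints at ranks 1 and 24: θ*₍1₎ = 3.11, θ*₍24₎ = 5.92.
Basic interval reflects these around s:
  lower = 2 × 4.32 − 5.92 = 2.72
  upper = 2 × 4.32 − 3.11 = 5.53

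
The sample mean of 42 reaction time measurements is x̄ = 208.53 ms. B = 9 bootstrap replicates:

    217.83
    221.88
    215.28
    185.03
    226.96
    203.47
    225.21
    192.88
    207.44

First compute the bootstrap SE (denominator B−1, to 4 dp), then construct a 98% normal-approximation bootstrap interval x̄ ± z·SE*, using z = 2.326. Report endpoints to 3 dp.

(174.512, 242.548)

Mean of replicates = 210.6644; sum of squared deviations = 1711.1238; SE* = √(1711.1238/8) = 14.6250
Margin = 2.326 × 14.6250 = 34.0177
Interval: 208.53 ± 34.0177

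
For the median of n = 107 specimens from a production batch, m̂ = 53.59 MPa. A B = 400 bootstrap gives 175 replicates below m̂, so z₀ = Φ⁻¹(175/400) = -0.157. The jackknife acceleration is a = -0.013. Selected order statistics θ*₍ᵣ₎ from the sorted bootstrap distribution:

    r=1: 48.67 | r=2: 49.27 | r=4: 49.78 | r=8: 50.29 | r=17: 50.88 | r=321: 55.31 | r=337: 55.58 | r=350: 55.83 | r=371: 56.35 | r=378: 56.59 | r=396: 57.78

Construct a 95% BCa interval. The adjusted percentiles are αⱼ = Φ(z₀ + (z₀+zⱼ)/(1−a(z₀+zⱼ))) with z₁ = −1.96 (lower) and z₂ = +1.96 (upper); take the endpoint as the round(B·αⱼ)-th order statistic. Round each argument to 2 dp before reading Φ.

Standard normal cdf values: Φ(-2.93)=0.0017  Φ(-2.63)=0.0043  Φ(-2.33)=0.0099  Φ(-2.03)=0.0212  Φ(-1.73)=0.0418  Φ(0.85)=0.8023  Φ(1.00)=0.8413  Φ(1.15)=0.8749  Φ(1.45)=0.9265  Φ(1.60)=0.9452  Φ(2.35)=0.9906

(49.78, 56.59)

Lower: z₀ + z₁ = -0.157 + (-1.960) = -2.117; 1 − a(z₀+z₁) = 1 − (-0.013)(-2.117) = 0.9725; argument = -0.157 + (-2.117)/0.9725 = -2.3339 → -2.33.
α₁ = Φ(-2.33) = 0.0099; rank = round(400 × 0.0099) = 4; θ*₍4₎ = 49.78.
Upper: z₀ + z₂ = 1.803; 1 − a(z₀+z₂) = 1.0234; argument = 1.6047 → 1.60; α₂ = 0.9452; rank = 378; θ*₍378₎ = 56.59.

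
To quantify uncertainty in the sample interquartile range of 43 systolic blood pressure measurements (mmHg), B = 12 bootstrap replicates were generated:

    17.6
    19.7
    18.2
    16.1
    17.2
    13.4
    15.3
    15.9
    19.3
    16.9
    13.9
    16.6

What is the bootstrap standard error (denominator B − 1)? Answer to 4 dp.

Bootstrap SE is the standard deviation of the 12 replicate interquartile ranges.
Mean of replicates: (17.6 + 19.7 + 18.2 + 16.1 + 17.2 + 13.4 + 15.3 + 15.9 + 19.3 + 16.9 + 13.9 + 16.6) / 12 = 200.10000 / 12 = 16.67500
Sum of squared deviations: (+0.92500)² + (+3.02500)² + (+1.52500)² + (−0.57500)² + (+0.52500)² + (−3.27500)² + (−1.37500)² + (−0.77500)² + (+2.62500)² + (+0.22500)² + (−2.77500)² + (−0.07500)² = 40.80250
Variance = 40.80250 / 11 = 3.70932
SE* = √3.70932

SE* = 1.9260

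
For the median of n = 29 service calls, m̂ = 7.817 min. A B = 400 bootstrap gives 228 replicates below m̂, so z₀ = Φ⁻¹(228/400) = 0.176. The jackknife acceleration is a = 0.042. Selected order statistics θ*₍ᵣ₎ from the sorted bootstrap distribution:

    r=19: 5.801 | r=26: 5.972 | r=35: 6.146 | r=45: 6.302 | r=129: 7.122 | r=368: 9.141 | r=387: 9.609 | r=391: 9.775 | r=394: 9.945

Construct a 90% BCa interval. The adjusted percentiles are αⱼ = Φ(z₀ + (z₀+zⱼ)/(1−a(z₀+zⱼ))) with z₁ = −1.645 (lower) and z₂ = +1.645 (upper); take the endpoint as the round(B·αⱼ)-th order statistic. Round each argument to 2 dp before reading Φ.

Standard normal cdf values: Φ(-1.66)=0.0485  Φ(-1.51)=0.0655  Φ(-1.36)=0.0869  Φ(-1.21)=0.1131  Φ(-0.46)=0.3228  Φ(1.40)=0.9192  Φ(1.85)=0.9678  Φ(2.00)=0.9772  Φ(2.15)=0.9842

(6.302, 9.945)

Lower: z₀ + z₁ = 0.176 + (-1.645) = -1.469; 1 − a(z₀+z₁) = 1 − (0.042)(-1.469) = 1.0617; argument = 0.176 + (-1.469)/1.0617 = -1.2076 → -1.21.
α₁ = Φ(-1.21) = 0.1131; rank = round(400 × 0.1131) = 45; θ*₍45₎ = 6.302.
Upper: z₀ + z₂ = 1.821; 1 − a(z₀+z₂) = 0.9235; argument = 2.1478 → 2.15; α₂ = 0.9842; rank = 394; θ*₍394₎ = 9.945.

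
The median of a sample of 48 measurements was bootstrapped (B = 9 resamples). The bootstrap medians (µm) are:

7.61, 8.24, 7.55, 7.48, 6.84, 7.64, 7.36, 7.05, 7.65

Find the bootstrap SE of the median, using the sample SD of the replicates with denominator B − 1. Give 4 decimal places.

Bootstrap SE is the standard deviation of the 9 replicate medians.
Mean of replicates: (7.61 + 8.24 + 7.55 + 7.48 + 6.84 + 7.64 + 7.36 + 7.05 + 7.65) / 9 = 67.42000 / 9 = 7.49111
Sum of squared deviations: (+0.11889)² + (+0.74889)² + (+0.05889)² + (−0.01111)² + (−0.65111)² + (+0.14889)² + (−0.13111)² + (−0.44111)² + (+0.15889)² = 1.26169
Variance = 1.26169 / 8 = 0.15771
SE* = √0.15771

SE* = 0.3971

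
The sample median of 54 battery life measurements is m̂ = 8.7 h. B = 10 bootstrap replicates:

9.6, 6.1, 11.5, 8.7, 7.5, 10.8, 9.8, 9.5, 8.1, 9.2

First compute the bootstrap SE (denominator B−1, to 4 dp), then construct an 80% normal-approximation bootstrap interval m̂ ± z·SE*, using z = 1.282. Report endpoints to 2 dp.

Mean of replicates = 9.0800; sum of squared deviations = 22.2760; SE* = √(22.2760/9) = 1.5732
Margin = 1.282 × 1.5732 = 2.017
Interval: 8.7 ± 2.017

(6.68, 10.72)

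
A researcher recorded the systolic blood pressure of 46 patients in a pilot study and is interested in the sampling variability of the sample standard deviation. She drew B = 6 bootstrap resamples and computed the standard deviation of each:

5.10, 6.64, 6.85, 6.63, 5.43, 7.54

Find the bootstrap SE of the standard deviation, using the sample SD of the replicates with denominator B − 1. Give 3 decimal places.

Bootstrap SE is the standard deviation of the 6 replicate standard deviations.
Mean of replicates: (5.10 + 6.64 + 6.85 + 6.63 + 5.43 + 7.54) / 6 = 38.1900 / 6 = 6.3650
Sum of squared deviations: (−1.2650)² + (+0.2750)² + (+0.4850)² + (+0.2650)² + (−0.9350)² + (+1.1750)² = 4.2362
Variance = 4.2362 / 5 = 0.8472
SE* = √0.8472

SE* = 0.920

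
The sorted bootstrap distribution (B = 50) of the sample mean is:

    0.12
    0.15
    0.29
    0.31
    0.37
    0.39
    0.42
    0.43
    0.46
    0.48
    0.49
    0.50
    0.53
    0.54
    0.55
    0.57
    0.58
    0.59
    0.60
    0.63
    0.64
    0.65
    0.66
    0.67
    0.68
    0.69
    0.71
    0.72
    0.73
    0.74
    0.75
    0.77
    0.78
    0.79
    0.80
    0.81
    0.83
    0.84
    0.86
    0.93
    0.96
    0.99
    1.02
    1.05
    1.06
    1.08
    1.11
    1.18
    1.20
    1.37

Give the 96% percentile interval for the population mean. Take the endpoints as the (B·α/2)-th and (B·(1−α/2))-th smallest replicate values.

(0.12, 1.20)

α = 0.04; lower rank = 50 × 0.020 = 1; upper rank = 50 × 0.980 = 49.
The 1st smallest replicate is 0.12; the 49th is 1.20.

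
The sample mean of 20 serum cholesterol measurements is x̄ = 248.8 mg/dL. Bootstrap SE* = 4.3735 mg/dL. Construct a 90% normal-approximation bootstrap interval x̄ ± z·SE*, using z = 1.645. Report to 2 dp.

(241.61, 255.99)

Margin = 1.645 × 4.3735 = 7.194
Interval: 248.8 ± 7.194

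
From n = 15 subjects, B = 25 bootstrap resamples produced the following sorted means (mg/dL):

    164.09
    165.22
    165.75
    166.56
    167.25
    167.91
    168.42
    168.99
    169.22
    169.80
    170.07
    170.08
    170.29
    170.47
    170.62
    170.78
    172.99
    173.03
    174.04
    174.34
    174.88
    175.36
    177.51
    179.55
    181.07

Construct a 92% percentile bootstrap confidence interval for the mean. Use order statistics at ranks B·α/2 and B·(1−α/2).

α = 0.08; lower rank = 25 × 0.040 = 1; upper rank = 25 × 0.960 = 24.
The 1st smallest replicate is 164.09; the 24th is 179.55.

(164.09, 179.55)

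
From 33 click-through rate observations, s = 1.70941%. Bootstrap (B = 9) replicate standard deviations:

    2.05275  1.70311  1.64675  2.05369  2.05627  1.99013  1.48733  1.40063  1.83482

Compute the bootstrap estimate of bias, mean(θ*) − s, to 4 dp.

bias = +0.0934

mean(θ*) = (2.05275 + 1.70311 + 1.64675 + 2.05369 + 2.05627 + 1.99013 + 1.48733 + 1.40063 + 1.83482) / 9 = 1.80283
bias = 1.80283 − 1.70941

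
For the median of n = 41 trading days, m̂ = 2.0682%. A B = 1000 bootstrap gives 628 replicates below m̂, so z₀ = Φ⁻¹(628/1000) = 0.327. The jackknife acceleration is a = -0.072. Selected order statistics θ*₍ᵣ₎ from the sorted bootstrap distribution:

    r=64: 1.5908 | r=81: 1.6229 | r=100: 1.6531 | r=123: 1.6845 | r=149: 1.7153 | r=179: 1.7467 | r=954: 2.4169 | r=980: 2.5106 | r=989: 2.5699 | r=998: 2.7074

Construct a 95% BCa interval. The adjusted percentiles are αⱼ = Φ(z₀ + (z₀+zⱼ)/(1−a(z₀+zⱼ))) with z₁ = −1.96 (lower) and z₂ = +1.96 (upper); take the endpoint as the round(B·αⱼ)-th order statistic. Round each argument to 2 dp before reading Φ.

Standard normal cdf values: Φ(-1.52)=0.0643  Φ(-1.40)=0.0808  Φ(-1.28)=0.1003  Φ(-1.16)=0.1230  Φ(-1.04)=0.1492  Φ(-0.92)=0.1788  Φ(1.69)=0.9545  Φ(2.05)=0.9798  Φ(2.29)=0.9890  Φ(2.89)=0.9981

(1.5908, 2.5699)

Lower: z₀ + z₁ = 0.327 + (-1.960) = -1.633; 1 − a(z₀+z₁) = 1 − (-0.072)(-1.633) = 0.8824; argument = 0.327 + (-1.633)/0.8824 = -1.5236 → -1.52.
α₁ = Φ(-1.52) = 0.0643; rank = round(1000 × 0.0643) = 64; θ*₍64₎ = 1.5908.
Upper: z₀ + z₂ = 2.287; 1 − a(z₀+z₂) = 1.1647; argument = 2.2907 → 2.29; α₂ = 0.9890; rank = 989; θ*₍989₎ = 2.5699.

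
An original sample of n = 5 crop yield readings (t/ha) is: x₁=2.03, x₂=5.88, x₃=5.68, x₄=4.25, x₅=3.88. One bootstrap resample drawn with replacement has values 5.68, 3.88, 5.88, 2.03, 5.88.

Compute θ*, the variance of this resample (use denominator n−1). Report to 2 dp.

Mean = 4.6700; sum of squared deviations = 11.5420
s² = 11.5420 / 4 = 2.8855

θ* = 2.89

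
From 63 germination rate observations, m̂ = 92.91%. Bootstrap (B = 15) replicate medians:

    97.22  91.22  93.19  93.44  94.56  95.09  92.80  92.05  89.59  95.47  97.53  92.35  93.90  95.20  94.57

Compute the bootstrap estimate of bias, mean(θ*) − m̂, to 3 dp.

bias = +0.969

mean(θ*) = (97.22 + 91.22 + 93.19 + 93.44 + 94.56 + 95.09 + 92.80 + 92.05 + 89.59 + 95.47 + 97.53 + 92.35 + 93.90 + 95.20 + 94.57) / 15 = 93.8787
bias = 93.8787 − 92.91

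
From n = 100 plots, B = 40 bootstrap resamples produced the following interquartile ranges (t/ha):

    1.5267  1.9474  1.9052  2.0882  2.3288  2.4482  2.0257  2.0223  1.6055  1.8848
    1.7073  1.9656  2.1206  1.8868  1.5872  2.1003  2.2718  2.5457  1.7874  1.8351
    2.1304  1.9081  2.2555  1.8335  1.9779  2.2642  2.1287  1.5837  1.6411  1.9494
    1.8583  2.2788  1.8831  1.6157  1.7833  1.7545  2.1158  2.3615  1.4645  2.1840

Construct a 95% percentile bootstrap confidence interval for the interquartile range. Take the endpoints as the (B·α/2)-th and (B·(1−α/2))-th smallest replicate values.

Sorted replicates: 1.4645, 1.5267, 1.5837, 1.5872, 1.6055, 1.6157, 1.6411, 1.7073, 1.7545, 1.7833, 1.7874, 1.8335, 1.8351, 1.8583, 1.8831, 1.8848, 1.8868, 1.9052, 1.9081, 1.9474, 1.9494, 1.9656, 1.9779, 2.0223, 2.0257, 2.0882, 2.1003, 2.1158, 2.1206, 2.1287, 2.1304, 2.1840, 2.2555, 2.2642, 2.2718, 2.2788, 2.3288, 2.3615, 2.4482, 2.5457
α = 0.05; lower rank = 40 × 0.025 = 1; upper rank = 40 × 0.975 = 39.
The 1st smallest replicate is 1.4645; the 39th is 2.4482.

(1.4645, 2.4482)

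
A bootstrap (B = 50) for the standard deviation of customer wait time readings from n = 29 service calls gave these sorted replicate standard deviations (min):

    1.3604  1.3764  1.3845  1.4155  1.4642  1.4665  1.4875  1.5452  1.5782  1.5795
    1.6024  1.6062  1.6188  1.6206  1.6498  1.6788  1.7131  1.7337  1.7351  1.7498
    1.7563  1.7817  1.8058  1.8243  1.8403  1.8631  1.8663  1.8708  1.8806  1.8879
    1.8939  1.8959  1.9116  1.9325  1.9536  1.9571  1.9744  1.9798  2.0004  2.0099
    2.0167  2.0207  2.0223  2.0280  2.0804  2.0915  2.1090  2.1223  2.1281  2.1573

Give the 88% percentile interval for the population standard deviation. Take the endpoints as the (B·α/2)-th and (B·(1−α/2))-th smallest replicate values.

(1.3845, 2.1090)

α = 0.12; lower rank = 50 × 0.060 = 3; upper rank = 50 × 0.940 = 47.
The 3rd smallest replicate is 1.3845; the 47th is 2.1090.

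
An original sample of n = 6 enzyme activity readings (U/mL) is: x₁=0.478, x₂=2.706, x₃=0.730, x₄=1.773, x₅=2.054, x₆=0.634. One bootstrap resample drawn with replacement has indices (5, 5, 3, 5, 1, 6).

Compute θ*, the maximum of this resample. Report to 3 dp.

Resample values: 2.054, 2.054, 0.730, 2.054, 0.478, 0.634.
Maximum = 2.054

θ* = 2.054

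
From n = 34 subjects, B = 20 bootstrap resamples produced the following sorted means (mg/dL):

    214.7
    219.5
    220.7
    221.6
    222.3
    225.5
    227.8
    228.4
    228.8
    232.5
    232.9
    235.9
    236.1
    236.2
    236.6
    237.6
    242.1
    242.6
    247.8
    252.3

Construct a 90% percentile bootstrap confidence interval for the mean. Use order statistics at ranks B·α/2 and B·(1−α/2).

α = 0.10; lower rank = 20 × 0.050 = 1; upper rank = 20 × 0.950 = 19.
The 1st smallest replicate is 214.7; the 19th is 247.8.

(214.7, 247.8)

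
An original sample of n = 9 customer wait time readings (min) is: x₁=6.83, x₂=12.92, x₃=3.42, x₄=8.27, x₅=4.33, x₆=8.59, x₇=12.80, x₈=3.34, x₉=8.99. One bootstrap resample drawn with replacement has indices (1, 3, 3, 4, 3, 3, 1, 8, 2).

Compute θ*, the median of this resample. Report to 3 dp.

θ* = 3.420

Resample values: 6.83, 3.42, 3.42, 8.27, 3.42, 3.42, 6.83, 3.34, 12.92.
Sorted: 3.34, 3.42, 3.42, 3.42, 3.42, 6.83, 6.83, 8.27, 12.92
Median = middle value = 3.420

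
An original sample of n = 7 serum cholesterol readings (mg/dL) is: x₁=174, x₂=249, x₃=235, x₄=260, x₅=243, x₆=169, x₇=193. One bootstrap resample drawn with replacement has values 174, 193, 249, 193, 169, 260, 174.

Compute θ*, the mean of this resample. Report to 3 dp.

θ* = 201.714

Mean = (174 + 193 + 249 + 193 + 169 + 260 + 174) / 7 = 1412.0 / 7 = 201.714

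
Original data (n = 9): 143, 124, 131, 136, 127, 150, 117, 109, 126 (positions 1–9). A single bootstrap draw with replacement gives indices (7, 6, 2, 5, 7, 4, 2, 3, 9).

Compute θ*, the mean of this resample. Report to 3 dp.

θ* = 128.000

Resample values: 117, 150, 124, 127, 117, 136, 124, 131, 126.
Mean = (117 + 150 + 124 + 127 + 117 + 136 + 124 + 131 + 126) / 9 = 1152.0 / 9 = 128.000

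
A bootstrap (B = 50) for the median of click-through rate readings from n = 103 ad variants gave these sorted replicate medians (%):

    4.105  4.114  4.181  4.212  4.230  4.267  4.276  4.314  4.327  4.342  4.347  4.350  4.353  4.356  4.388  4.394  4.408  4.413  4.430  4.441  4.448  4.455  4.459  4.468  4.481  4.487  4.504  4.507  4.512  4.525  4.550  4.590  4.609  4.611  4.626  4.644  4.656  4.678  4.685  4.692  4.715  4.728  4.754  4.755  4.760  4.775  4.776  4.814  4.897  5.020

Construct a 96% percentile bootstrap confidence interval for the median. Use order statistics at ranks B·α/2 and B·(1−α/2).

(4.105, 4.897)

α = 0.04; lower rank = 50 × 0.020 = 1; upper rank = 50 × 0.980 = 49.
The 1st smallest replicate is 4.105; the 49th is 4.897.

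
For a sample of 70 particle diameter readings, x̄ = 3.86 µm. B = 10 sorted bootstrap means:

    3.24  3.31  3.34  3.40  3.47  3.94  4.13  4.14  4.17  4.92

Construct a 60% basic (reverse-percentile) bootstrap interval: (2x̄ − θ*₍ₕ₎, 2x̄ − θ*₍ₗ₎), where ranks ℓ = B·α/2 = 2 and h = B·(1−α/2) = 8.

(3.58, 4.41)

Percentile endpoints at ranks 2 and 8: θ*₍2₎ = 3.31, θ*₍8₎ = 4.14.
Basic interval reflects these around x̄:
  lower = 2 × 3.86 − 4.14 = 3.58
  upper = 2 × 3.86 − 3.31 = 4.41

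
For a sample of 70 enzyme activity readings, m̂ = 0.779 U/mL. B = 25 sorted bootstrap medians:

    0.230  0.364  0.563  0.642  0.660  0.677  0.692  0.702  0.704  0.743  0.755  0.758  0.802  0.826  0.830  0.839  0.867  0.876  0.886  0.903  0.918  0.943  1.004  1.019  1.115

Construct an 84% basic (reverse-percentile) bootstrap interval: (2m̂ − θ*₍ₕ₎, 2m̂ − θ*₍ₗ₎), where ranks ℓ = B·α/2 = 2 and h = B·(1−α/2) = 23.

(0.554, 1.194)

Percentile endpoints at ranks 2 and 23: θ*₍2₎ = 0.364, θ*₍23₎ = 1.004.
Basic interval reflects these around m̂:
  lower = 2 × 0.779 − 1.004 = 0.554
  upper = 2 × 0.779 − 0.364 = 1.194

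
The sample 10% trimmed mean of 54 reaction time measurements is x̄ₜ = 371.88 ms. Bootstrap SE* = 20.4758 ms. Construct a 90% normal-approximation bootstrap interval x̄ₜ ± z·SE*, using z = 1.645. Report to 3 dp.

Margin = 1.645 × 20.4758 = 33.6827
Interval: 371.88 ± 33.6827

(338.197, 405.563)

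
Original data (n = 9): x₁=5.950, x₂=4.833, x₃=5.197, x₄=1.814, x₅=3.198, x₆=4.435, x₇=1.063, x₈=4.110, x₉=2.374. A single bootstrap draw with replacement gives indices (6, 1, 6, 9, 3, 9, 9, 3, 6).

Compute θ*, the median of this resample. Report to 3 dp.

Resample values: 4.435, 5.950, 4.435, 2.374, 5.197, 2.374, 2.374, 5.197, 4.435.
Sorted: 2.374, 2.374, 2.374, 4.435, 4.435, 4.435, 5.197, 5.197, 5.950
Median = middle value = 4.435

θ* = 4.435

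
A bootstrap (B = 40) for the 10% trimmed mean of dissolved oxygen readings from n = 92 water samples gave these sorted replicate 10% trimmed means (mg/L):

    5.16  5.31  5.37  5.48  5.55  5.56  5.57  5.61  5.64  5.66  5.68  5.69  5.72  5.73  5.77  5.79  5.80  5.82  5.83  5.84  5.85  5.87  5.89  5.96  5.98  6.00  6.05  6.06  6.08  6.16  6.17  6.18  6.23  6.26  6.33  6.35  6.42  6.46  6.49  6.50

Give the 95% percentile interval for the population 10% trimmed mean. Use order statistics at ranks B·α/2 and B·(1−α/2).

α = 0.05; lower rank = 40 × 0.025 = 1; upper rank = 40 × 0.975 = 39.
The 1st smallest replicate is 5.16; the 39th is 6.49.

(5.16, 6.49)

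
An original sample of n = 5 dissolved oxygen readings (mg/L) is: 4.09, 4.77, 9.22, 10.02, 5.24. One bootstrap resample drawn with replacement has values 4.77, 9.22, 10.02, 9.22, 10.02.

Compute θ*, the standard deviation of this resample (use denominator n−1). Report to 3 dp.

θ* = 2.206

Mean = 8.6500; sum of squared deviations = 19.4580
s² = 19.4580 / 4 = 4.8645
s = √4.8645 = 2.206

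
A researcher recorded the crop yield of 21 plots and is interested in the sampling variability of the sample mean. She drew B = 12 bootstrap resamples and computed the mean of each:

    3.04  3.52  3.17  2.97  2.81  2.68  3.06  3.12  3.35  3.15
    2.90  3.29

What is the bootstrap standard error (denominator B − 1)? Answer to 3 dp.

SE* = 0.234

Bootstrap SE is the standard deviation of the 12 replicate means.
Mean of replicates: (3.04 + 3.52 + 3.17 + 2.97 + 2.81 + 2.68 + 3.06 + 3.12 + 3.35 + 3.15 + 2.90 + 3.29) / 12 = 37.0600 / 12 = 3.0883
Sum of squared deviations: (−0.0483)² + (+0.4317)² + (+0.0817)² + (−0.1183)² + (−0.2783)² + (−0.4083)² + (−0.0283)² + (+0.0317)² + (+0.2617)² + (+0.0617)² + (−0.1883)² + (+0.2017)² = 0.6038
Variance = 0.6038 / 11 = 0.0549
SE* = √0.0549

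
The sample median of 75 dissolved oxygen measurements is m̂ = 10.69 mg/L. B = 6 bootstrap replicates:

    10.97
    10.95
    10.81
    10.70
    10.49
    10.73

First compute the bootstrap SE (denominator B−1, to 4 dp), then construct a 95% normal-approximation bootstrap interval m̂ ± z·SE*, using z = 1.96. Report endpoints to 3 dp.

Mean of replicates = 10.7750; sum of squared deviations = 0.1587; SE* = √(0.1587/5) = 0.1782
Margin = 1.96 × 0.1782 = 0.3493
Interval: 10.69 ± 0.3493

(10.341, 11.039)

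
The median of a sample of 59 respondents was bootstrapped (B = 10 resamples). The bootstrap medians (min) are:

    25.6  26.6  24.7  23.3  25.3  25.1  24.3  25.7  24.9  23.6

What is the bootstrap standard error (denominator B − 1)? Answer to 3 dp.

Bootstrap SE is the standard deviation of the 10 replicate medians.
Mean of replicates: (25.6 + 26.6 + 24.7 + 23.3 + 25.3 + 25.1 + 24.3 + 25.7 + 24.9 + 23.6) / 10 = 249.1000 / 10 = 24.9100
Sum of squared deviations: (+0.6900)² + (+1.6900)² + (−0.2100)² + (−1.6100)² + (+0.3900)² + (+0.1900)² + (−0.6100)² + (+0.7900)² + (−0.0100)² + (−1.3100)² = 8.8690
Variance = 8.8690 / 9 = 0.9854
SE* = √0.9854

SE* = 0.993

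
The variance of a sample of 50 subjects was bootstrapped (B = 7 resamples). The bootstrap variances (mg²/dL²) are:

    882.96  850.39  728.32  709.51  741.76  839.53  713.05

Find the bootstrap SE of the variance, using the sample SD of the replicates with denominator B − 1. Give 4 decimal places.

Bootstrap SE is the standard deviation of the 7 replicate variances.
Mean of replicates: (882.96 + 850.39 + 728.32 + 709.51 + 741.76 + 839.53 + 713.05) / 7 = 5465.52000 / 7 = 780.78857
Sum of squared deviations: (+102.17143)² + (+69.60143)² + (−52.46857)² + (−71.27857)² + (−39.02857)² + (+58.74143)² + (−67.73857)² = 32679.24429
Variance = 32679.24429 / 6 = 5446.54071
SE* = √5446.54071

SE* = 73.8007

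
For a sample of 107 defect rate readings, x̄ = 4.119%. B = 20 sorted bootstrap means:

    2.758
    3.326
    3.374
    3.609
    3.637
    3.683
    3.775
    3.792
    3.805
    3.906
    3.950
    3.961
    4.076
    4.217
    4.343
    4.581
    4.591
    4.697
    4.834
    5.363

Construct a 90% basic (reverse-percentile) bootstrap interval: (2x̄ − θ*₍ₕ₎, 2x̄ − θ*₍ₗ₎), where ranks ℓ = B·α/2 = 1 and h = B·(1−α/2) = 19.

Percentile endpoints at ranks 1 and 19: θ*₍1₎ = 2.758, θ*₍19₎ = 4.834.
Basic interval reflects these around x̄:
  lower = 2 × 4.119 − 4.834 = 3.404
  upper = 2 × 4.119 − 2.758 = 5.480

(3.404, 5.480)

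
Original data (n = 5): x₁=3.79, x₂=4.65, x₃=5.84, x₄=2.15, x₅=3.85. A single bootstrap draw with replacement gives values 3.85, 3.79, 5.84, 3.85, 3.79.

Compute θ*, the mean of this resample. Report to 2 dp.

θ* = 4.22

Mean = (3.85 + 3.79 + 5.84 + 3.85 + 3.79) / 5 = 21.120 / 5 = 4.22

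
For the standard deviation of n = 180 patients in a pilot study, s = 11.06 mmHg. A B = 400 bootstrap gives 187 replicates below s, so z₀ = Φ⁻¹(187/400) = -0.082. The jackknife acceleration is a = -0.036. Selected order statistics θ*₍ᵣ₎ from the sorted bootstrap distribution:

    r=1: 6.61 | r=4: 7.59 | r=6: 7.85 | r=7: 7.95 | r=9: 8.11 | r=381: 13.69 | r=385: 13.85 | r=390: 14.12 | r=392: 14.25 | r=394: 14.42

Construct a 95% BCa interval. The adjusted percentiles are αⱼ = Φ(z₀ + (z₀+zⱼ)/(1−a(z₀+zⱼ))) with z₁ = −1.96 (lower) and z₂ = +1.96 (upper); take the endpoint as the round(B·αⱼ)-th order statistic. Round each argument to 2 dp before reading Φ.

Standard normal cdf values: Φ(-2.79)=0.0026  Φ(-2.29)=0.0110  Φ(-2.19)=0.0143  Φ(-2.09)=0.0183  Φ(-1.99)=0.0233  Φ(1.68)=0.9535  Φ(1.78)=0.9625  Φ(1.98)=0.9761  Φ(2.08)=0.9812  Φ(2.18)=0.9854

Lower: z₀ + z₁ = -0.082 + (-1.960) = -2.042; 1 − a(z₀+z₁) = 1 − (-0.036)(-2.042) = 0.9265; argument = -0.082 + (-2.042)/0.9265 = -2.2860 → -2.29.
α₁ = Φ(-2.29) = 0.0110; rank = round(400 × 0.0110) = 4; θ*₍4₎ = 7.59.
Upper: z₀ + z₂ = 1.878; 1 − a(z₀+z₂) = 1.0676; argument = 1.6771 → 1.68; α₂ = 0.9535; rank = 381; θ*₍381₎ = 13.69.

(7.59, 13.69)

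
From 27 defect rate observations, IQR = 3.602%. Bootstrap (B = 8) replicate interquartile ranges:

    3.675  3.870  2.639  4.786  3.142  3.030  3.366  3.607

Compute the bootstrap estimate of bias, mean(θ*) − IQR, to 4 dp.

bias = −0.0876

mean(θ*) = (3.675 + 3.870 + 2.639 + 4.786 + 3.142 + 3.030 + 3.366 + 3.607) / 8 = 3.51437
bias = 3.51437 − 3.602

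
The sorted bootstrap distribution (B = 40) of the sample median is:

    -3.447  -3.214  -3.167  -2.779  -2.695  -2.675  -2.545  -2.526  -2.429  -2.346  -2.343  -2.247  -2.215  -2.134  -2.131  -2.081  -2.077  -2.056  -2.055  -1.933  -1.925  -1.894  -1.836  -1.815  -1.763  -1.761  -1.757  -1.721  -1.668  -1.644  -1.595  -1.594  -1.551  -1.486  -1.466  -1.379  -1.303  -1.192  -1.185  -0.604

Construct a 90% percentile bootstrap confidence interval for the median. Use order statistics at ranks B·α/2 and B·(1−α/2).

α = 0.10; lower rank = 40 × 0.050 = 2; upper rank = 40 × 0.950 = 38.
The 2nd smallest replicate is -3.214; the 38th is -1.192.

(-3.214, -1.192)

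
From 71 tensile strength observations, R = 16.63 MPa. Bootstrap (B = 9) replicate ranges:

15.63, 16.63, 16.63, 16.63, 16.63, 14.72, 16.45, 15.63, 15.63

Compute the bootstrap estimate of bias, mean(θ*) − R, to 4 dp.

bias = −0.5656

mean(θ*) = (15.63 + 16.63 + 16.63 + 16.63 + 16.63 + 14.72 + 16.45 + 15.63 + 15.63) / 9 = 16.06444
bias = 16.06444 − 16.63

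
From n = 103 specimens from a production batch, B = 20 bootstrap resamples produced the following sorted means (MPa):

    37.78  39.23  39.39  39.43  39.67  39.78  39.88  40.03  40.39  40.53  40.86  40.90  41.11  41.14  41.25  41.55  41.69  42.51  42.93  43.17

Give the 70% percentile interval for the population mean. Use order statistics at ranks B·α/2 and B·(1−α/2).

α = 0.30; lower rank = 20 × 0.150 = 3; upper rank = 20 × 0.850 = 17.
The 3rd smallest replicate is 39.39; the 17th is 41.69.

(39.39, 41.69)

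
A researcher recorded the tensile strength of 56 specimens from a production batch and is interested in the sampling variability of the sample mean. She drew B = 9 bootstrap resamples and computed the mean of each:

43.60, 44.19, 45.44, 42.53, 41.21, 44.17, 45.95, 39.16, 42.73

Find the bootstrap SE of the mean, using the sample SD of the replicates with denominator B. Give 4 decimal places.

Bootstrap SE is the standard deviation of the 9 replicate means.
Mean of replicates: (43.60 + 44.19 + 45.44 + 42.53 + 41.21 + 44.17 + 45.95 + 39.16 + 42.73) / 9 = 388.98000 / 9 = 43.22000
Sum of squared deviations: (+0.38000)² + (+0.97000)² + (+2.22000)² + (−0.69000)² + (−2.01000)² + (+0.95000)² + (+2.73000)² + (−4.06000)² + (−0.49000)² = 35.60900
Variance = 35.60900 / 9 = 3.95656
SE* = √3.95656

SE* = 1.9891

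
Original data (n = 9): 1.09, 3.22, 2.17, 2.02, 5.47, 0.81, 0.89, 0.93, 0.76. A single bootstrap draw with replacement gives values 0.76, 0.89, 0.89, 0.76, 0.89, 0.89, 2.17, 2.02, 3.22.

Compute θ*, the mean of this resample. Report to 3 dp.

Mean = (0.76 + 0.89 + 0.89 + 0.76 + 0.89 + 0.89 + 2.17 + 2.02 + 3.22) / 9 = 12.490 / 9 = 1.388

θ* = 1.388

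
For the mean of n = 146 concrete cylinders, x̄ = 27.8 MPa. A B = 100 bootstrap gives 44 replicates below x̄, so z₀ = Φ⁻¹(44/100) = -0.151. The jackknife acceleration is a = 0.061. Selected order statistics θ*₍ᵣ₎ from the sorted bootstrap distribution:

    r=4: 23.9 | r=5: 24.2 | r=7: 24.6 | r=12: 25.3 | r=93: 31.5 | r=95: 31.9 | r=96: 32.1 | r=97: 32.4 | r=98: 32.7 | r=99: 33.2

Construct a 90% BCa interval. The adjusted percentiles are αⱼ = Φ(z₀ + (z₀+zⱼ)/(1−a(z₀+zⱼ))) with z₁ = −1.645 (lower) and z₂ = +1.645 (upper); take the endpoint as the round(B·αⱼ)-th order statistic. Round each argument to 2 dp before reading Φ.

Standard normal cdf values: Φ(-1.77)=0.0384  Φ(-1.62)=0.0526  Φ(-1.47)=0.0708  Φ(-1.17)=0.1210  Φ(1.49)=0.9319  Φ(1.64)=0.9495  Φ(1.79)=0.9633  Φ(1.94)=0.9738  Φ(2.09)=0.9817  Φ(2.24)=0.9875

Lower: z₀ + z₁ = -0.151 + (-1.645) = -1.796; 1 − a(z₀+z₁) = 1 − (0.061)(-1.796) = 1.1096; argument = -0.151 + (-1.796)/1.1096 = -1.7697 → -1.77.
α₁ = Φ(-1.77) = 0.0384; rank = round(100 × 0.0384) = 4; θ*₍4₎ = 23.9.
Upper: z₀ + z₂ = 1.494; 1 − a(z₀+z₂) = 0.9089; argument = 1.4928 → 1.49; α₂ = 0.9319; rank = 93; θ*₍93₎ = 31.5.

(23.9, 31.5)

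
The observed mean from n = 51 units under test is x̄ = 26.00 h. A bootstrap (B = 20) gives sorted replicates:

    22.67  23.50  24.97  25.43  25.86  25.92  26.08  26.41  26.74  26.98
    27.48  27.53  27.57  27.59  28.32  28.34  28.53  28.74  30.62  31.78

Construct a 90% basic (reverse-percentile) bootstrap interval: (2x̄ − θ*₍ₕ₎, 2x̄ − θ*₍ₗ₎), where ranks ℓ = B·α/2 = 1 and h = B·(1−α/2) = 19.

(21.38, 29.33)

Percentile endpoints at ranks 1 and 19: θ*₍1₎ = 22.67, θ*₍19₎ = 30.62.
Basic interval reflects these around x̄:
  lower = 2 × 26.00 − 30.62 = 21.38
  upper = 2 × 26.00 − 22.67 = 29.33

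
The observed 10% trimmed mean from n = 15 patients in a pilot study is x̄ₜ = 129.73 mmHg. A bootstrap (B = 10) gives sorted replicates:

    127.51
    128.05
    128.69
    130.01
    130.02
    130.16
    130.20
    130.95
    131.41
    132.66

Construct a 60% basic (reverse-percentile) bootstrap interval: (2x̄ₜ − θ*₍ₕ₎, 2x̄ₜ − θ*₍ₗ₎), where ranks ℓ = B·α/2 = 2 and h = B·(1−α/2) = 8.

(128.51, 131.41)

Percentile endpoints at ranks 2 and 8: θ*₍2₎ = 128.05, θ*₍8₎ = 130.95.
Basic interval reflects these around x̄ₜ:
  lower = 2 × 129.73 − 130.95 = 128.51
  upper = 2 × 129.73 − 128.05 = 131.41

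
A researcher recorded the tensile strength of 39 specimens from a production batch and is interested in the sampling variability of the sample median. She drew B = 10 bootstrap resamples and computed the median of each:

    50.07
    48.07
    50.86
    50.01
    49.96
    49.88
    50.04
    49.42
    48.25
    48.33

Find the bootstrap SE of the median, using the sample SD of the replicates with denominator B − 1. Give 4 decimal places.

Bootstrap SE is the standard deviation of the 10 replicate medians.
Mean of replicates: (50.07 + 48.07 + 50.86 + 50.01 + 49.96 + 49.88 + 50.04 + 49.42 + 48.25 + 48.33) / 10 = 494.89000 / 10 = 49.48900
Sum of squared deviations: (+0.58100)² + (−1.41900)² + (+1.37100)² + (+0.52100)² + (+0.47100)² + (+0.39100)² + (+0.55100)² + (−0.06900)² + (−1.23900)² + (−1.15900)² = 8.06369
Variance = 8.06369 / 9 = 0.89597
SE* = √0.89597

SE* = 0.9466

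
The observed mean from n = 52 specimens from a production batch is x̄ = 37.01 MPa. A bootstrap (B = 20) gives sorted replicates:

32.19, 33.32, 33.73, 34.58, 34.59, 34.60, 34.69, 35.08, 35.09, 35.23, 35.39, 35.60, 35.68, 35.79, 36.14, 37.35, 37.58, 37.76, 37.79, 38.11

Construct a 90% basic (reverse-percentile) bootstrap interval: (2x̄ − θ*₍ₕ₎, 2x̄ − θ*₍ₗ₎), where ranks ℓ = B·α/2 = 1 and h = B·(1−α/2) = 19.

(36.23, 41.83)

Percentile endpoints at ranks 1 and 19: θ*₍1₎ = 32.19, θ*₍19₎ = 37.79.
Basic interval reflects these around x̄:
  lower = 2 × 37.01 − 37.79 = 36.23
  upper = 2 × 37.01 − 32.19 = 41.83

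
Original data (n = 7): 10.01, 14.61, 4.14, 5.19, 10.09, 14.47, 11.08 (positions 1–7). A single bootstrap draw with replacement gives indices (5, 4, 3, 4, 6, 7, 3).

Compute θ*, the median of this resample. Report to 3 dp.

Resample values: 10.09, 5.19, 4.14, 5.19, 14.47, 11.08, 4.14.
Sorted: 4.14, 4.14, 5.19, 5.19, 10.09, 11.08, 14.47
Median = middle value = 5.190

θ* = 5.190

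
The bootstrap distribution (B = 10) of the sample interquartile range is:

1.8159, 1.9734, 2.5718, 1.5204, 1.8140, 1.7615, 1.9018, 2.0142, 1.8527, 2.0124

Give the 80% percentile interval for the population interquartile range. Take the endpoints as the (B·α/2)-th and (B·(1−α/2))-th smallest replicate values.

(1.5204, 2.0142)

Sorted replicates: 1.5204, 1.7615, 1.8140, 1.8159, 1.8527, 1.9018, 1.9734, 2.0124, 2.0142, 2.5718
α = 0.20; lower rank = 10 × 0.100 = 1; upper rank = 10 × 0.900 = 9.
The 1st smallest replicate is 1.5204; the 9th is 2.0142.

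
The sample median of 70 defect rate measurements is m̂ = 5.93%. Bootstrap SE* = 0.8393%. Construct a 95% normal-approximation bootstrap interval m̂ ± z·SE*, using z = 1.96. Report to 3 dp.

Margin = 1.96 × 0.8393 = 1.6450
Interval: 5.93 ± 1.6450

(4.285, 7.575)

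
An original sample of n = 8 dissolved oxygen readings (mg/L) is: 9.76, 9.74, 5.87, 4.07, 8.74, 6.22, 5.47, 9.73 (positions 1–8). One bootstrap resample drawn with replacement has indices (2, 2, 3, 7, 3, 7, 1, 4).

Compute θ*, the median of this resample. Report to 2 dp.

θ* = 5.87

Resample values: 9.74, 9.74, 5.87, 5.47, 5.87, 5.47, 9.76, 4.07.
Sorted: 4.07, 5.47, 5.47, 5.87, 5.87, 9.74, 9.74, 9.76
Median = average of the two middle values = 5.87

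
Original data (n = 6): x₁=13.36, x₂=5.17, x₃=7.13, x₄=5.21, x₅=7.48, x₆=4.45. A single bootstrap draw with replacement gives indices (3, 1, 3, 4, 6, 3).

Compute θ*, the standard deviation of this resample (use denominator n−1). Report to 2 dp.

θ* = 3.14

Resample values: 7.13, 13.36, 7.13, 5.21, 4.45, 7.13.
Mean = 7.4017; sum of squared deviations = 49.2389
s² = 49.2389 / 5 = 9.8478
s = √9.8478 = 3.14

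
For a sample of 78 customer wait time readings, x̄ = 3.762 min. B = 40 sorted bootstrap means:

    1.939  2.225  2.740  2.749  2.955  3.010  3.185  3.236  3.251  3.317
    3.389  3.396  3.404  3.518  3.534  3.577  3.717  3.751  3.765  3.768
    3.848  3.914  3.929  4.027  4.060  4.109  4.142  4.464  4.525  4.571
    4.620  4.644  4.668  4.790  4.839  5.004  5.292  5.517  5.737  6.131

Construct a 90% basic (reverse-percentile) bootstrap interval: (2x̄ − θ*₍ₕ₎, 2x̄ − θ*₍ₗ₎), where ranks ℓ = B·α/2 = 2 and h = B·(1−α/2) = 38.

Percentile endpoints at ranks 2 and 38: θ*₍2₎ = 2.225, θ*₍38₎ = 5.517.
Basic interval reflects these around x̄:
  lower = 2 × 3.762 − 5.517 = 2.007
  upper = 2 × 3.762 − 2.225 = 5.299

(2.007, 5.299)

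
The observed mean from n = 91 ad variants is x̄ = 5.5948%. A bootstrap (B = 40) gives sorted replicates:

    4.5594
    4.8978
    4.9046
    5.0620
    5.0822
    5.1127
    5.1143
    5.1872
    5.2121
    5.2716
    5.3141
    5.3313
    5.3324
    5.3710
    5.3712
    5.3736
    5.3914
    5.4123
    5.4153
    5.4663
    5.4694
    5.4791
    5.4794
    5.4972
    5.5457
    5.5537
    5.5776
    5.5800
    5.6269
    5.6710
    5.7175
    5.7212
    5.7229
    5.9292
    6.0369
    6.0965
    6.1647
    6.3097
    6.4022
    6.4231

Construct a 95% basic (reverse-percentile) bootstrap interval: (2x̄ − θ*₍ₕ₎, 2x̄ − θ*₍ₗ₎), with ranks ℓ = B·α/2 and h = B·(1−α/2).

(4.7874, 6.6302)

Percentile endpoints at ranks 1 and 39: θ*₍1₎ = 4.5594, θ*₍39₎ = 6.4022.
Basic interval reflects these around x̄:
  lower = 2 × 5.5948 − 6.4022 = 4.7874
  upper = 2 × 5.5948 − 4.5594 = 6.6302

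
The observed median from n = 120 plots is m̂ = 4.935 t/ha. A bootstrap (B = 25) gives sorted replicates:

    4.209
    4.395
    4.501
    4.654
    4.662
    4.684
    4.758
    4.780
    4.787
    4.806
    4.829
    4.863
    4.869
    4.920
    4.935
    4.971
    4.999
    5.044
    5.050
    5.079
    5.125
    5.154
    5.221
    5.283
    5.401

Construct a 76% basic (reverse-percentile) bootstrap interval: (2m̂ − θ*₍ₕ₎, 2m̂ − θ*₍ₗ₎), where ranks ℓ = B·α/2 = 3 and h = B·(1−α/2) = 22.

Percentile endpoints at ranks 3 and 22: θ*₍3₎ = 4.501, θ*₍22₎ = 5.154.
Basic interval reflects these around m̂:
  lower = 2 × 4.935 − 5.154 = 4.716
  upper = 2 × 4.935 − 4.501 = 5.369

(4.716, 5.369)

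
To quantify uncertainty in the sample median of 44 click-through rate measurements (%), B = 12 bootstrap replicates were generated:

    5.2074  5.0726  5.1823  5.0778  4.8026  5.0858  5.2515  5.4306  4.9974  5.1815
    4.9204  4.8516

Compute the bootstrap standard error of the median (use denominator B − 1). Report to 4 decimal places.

Bootstrap SE is the standard deviation of the 12 replicate medians.
Mean of replicates: (5.2074 + 5.0726 + 5.1823 + 5.0778 + 4.8026 + 5.0858 + 5.2515 + 5.4306 + 4.9974 + 5.1815 + 4.9204 + 4.8516) / 12 = 61.06150 / 12 = 5.08846
Sum of squared deviations: (+0.11894)² + (−0.01586)² + (+0.09384)² + (−0.01066)² + (−0.28586)² + (−0.00266)² + (+0.16304)² + (+0.34214)² + (−0.09106)² + (+0.09304)² + (−0.16806)² + (−0.23686)² = 0.34998
Variance = 0.34998 / 11 = 0.03182
SE* = √0.03182

SE* = 0.1784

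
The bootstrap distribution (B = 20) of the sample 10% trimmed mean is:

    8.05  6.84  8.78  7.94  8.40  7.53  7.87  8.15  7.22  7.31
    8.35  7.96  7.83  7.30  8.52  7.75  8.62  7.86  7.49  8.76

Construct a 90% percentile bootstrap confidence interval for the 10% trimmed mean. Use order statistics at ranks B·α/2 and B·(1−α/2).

Sorted replicates: 6.84, 7.22, 7.30, 7.31, 7.49, 7.53, 7.75, 7.83, 7.86, 7.87, 7.94, 7.96, 8.05, 8.15, 8.35, 8.40, 8.52, 8.62, 8.76, 8.78
α = 0.10; lower rank = 20 × 0.050 = 1; upper rank = 20 × 0.950 = 19.
The 1st smallest replicate is 6.84; the 19th is 8.76.

(6.84, 8.76)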